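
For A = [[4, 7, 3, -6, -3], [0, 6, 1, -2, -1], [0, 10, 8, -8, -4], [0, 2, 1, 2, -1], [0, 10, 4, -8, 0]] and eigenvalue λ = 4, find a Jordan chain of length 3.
v_1 = [[-2, -2, 15, 0, 10]]^T, v_2 = [[1, 1, 0, 1, 0]]^T, v_3 = [[1, 0, 2, 0, 2]]^T

We seek v_1 ∈ ker((A - 4I)^3) \ ker((A - 4I)^2), then set v_{i+1} = (A - 4I) v_i.

One such chain is v_1 = [[-2, -2, 15, 0, 10]]^T, v_2 = [[1, 1, 0, 1, 0]]^T, v_3 = [[1, 0, 2, 0, 2]]^T. Check: (A - 4I) v_3 = [[0, 0, 0, 0, 0]]^T = 0.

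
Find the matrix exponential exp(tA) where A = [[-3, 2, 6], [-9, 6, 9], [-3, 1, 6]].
e^{tA} = [[(1 - 6*t)*e^{3*t}, 2*t*e^{3*t}, 6*t*e^{3*t}], [-9*t*e^{3*t}, (3*t + 1)*e^{3*t}, 9*t*e^{3*t}], [-3*t*e^{3*t}, t*e^{3*t}, (3*t + 1)*e^{3*t}]]

A has Jordan form J = [[3, 1, 0], [0, 3, 0], [0, 0, 3]] with A = PJP^{-1}, so e^{tA} = P e^{tJ} P^{-1}.

For a Jordan block J_k(λ), e^{tJ_k(λ)} = e^{λt} · (I + tN + t^2 N^2/2! + ... + t^{k-1} N^{k-1}/(k-1)!) where N is the nilpotent superdiagonal part.

Assembling the blocks and conjugating back gives the entries of e^{tA} as shown above.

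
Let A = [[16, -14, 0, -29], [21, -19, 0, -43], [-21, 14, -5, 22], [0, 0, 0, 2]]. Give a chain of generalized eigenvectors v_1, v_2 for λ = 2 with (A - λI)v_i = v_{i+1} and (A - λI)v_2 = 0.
We seek v_1 ∈ ker((A - 2I)^2) \ ker(A - 2I), then set v_{i+1} = (A - 2I) v_i.

One such chain is v_1 = [[-1, -3, 0, 1]]^T, v_2 = [[-1, -1, 1, 0]]^T. Check: (A - 2I) v_2 = [[0, 0, 0, 0]]^T = 0.

v_1 = [[-1, -3, 0, 1]]^T, v_2 = [[-1, -1, 1, 0]]^T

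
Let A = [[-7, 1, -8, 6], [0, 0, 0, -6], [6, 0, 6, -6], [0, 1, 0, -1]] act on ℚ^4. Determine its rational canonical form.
The invariant factors of A (the non-unit diagonal entries of the Smith normal form of xI - A over ℚ[x]) are x^2 + x + 6, x^2 + x + 6, each dividing the next. The characteristic polynomial is their product, (x^2 + x + 6)^2.

The rational canonical form is the block-diagonal matrix of companion matrices C(f_i):
R = [[0, -6, 0, 0], [1, -1, 0, 0], [0, 0, 0, -6], [0, 0, 1, -1]].

Note the characteristic polynomial does not split into linear factors over ℚ, so A has no Jordan form over ℚ; the rational canonical form exists over any field.

R = [[0, -6, 0, 0], [1, -1, 0, 0], [0, 0, 0, -6], [0, 0, 1, -1]]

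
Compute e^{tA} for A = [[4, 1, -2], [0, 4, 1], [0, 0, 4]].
e^{tA} = [[e^{4*t}, t*e^{4*t}, t*(t - 4)*e^{4*t}/2], [0, e^{4*t}, t*e^{4*t}], [0, 0, e^{4*t}]]

A has Jordan form J = [[4, 1, 0], [0, 4, 1], [0, 0, 4]] with A = PJP^{-1}, so e^{tA} = P e^{tJ} P^{-1}.

For a Jordan block J_k(λ), e^{tJ_k(λ)} = e^{λt} · (I + tN + t^2 N^2/2! + ... + t^{k-1} N^{k-1}/(k-1)!) where N is the nilpotent superdiagonal part.

Assembling the blocks and conjugating back gives the entries of e^{tA} as shown above.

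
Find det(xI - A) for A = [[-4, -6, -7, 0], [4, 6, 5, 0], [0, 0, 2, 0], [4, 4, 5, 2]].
xI - A = [[x + 4, 6, 7, 0], [-4, x - 6, -5, 0], [0, 0, x - 2, 0], [-4, -4, -5, x - 2]].

Expanding det(xI - A) along the first row:
det(xI - A) = + (x + 4)·det([[x - 6, -5, 0], [0, x - 2, 0], [-4, -5, x - 2]]) - (6)·det([[-4, -5, 0], [0, x - 2, 0], [-4, -5, x - 2]]) + (7)·det([[-4, x - 6, 0], [0, 0, 0], [-4, -4, x - 2]]) - (0)·det([[-4, x - 6, -5], [0, 0, x - 2], [-4, -4, -5]]).

Evaluating gives χ_A(x) = x^4 - 6x^3 + 12x^2 - 8x = x(x - 2)^3.

χ_A(x) = x(x - 2)^3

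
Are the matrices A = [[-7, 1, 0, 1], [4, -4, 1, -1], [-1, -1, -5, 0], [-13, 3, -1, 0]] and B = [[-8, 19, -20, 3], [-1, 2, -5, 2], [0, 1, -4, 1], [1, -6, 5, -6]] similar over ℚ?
Two matrices over a field are similar if and only if they have the same invariant factors.

Both A and B have characteristic polynomial (x + 4)^4 and minimal polynomial (x + 4)^2. Computing further, both have invariant factors (x + 4)^2, (x + 4)^2. Hence A and B are similar.

Yes.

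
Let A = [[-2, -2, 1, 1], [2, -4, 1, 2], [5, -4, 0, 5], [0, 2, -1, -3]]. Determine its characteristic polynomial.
χ_A(x) = (x + 2)^3(x + 3)

xI - A = [[x + 2, 2, -1, -1], [-2, x + 4, -1, -2], [-5, 4, x, -5], [0, -2, 1, x + 3]].

Expanding det(xI - A) along the first row:
det(xI - A) = + (x + 2)·det([[x + 4, -1, -2], [4, x, -5], [-2, 1, x + 3]]) - (2)·det([[-2, -1, -2], [-5, x, -5], [0, 1, x + 3]]) + (-1)·det([[-2, x + 4, -2], [-5, 4, -5], [0, -2, x + 3]]) - (-1)·det([[-2, x + 4, -1], [-5, 4, x], [0, -2, 1]]).

Evaluating gives χ_A(x) = x^4 + 9x^3 + 30x^2 + 44x + 24 = (x + 2)^3(x + 3).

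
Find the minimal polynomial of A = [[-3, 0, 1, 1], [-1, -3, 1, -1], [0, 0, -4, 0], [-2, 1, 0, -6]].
m_A(x) = (x + 4)^3

The characteristic polynomial factors as (x + 4)^4. The minimal polynomial is ∏(x - λ)^{k_λ} where k_λ is the size of the largest Jordan block at λ.

For λ = -4: rank(A + 4I) = 2, and the largest Jordan block has size 3 (the smallest k with rank((A + 4I)^k) = rank((A + 4I)^(k+1))).

So m_A(x) = (x + 4)^3.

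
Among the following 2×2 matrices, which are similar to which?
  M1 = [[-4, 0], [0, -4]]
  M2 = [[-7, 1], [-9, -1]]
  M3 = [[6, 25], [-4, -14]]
Characteristic polynomials: χ_{M1} = (x + 4)^2, χ_{M2} = (x + 4)^2, χ_{M3} = (x + 4)^2.

{M1}: invariant factors x + 4, x + 4.

{M2, M3}: invariant factors (x + 4)^2.

Matrices are similar if and only if their invariant-factor lists agree; the partition into similarity classes is {M1}, {M2, M3}.

2 classes: {M1}, {M2, M3}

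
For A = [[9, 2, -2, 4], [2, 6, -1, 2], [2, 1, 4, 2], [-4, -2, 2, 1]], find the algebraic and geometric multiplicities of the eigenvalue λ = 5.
The characteristic polynomial is (x - 5)^4, so the factor x - 5 appears with exponent 4: the algebraic multiplicity is 4.

rank(A - 5I) = 1, so the eigenspace has dimension 4 - 1 = 3: the geometric multiplicity is 3.

Since 3 < 4, A is not diagonalizable.

algebraic multiplicity 4, geometric multiplicity 3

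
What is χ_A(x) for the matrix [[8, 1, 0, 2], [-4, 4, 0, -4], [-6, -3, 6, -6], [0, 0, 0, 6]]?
xI - A = [[x - 8, -1, 0, -2], [4, x - 4, 0, 4], [6, 3, x - 6, 6], [0, 0, 0, x - 6]].

Expanding det(xI - A) along the first row:
det(xI - A) = + (x - 8)·det([[x - 4, 0, 4], [3, x - 6, 6], [0, 0, x - 6]]) - (-1)·det([[4, 0, 4], [6, x - 6, 6], [0, 0, x - 6]]) + (0)·det([[4, x - 4, 4], [6, 3, 6], [0, 0, x - 6]]) - (-2)·det([[4, x - 4, 0], [6, 3, x - 6], [0, 0, 0]]).

Evaluating gives χ_A(x) = x^4 - 24x^3 + 216x^2 - 864x + 1296 = (x - 6)^4.

χ_A(x) = (x - 6)^4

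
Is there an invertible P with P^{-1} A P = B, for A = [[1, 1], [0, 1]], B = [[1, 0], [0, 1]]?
Both have characteristic polynomial (x - 1)^2, but the minimal polynomial of A is (x - 1)^2 while the minimal polynomial of B is x - 1. The minimal polynomial is a similarity invariant, so A and B are not similar.

No.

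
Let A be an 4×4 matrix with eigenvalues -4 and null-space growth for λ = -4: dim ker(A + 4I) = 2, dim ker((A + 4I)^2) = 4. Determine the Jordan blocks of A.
Jordan blocks: (-4, 2), (-4, 2)

λ = -4: successive nullity increments [2, 2] count blocks of size ≥ k; block sizes are [2, 2].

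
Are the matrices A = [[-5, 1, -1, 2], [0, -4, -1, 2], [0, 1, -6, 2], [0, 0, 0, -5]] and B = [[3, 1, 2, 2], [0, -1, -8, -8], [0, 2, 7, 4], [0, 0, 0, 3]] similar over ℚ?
trace(A) = -20 but trace(B) = 12. The trace is a similarity invariant, so A and B are not similar.

No.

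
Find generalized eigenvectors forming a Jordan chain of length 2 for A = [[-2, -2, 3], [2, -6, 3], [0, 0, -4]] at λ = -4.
We seek v_1 ∈ ker((A + 4I)^2) \ ker(A + 4I), then set v_{i+1} = (A + 4I) v_i.

One such chain is v_1 = [[0, 1, 1]]^T, v_2 = [[1, 1, 0]]^T. Check: (A + 4I) v_2 = [[0, 0, 0]]^T = 0.

v_1 = [[0, 1, 1]]^T, v_2 = [[1, 1, 0]]^T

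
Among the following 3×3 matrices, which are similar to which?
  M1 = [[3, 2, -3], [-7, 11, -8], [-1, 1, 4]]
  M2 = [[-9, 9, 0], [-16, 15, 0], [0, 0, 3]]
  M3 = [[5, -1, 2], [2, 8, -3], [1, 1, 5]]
2 classes: {M1, M3}, {M2}

Characteristic polynomials: χ_{M1} = (x - 6)^3, χ_{M2} = (x - 3)^3, χ_{M3} = (x - 6)^3.

{M1, M3}: invariant factors (x - 6)^3.

{M2}: invariant factors x - 3, (x - 3)^2.

Matrices are similar if and only if their invariant-factor lists agree; the partition into similarity classes is {M1, M3}, {M2}.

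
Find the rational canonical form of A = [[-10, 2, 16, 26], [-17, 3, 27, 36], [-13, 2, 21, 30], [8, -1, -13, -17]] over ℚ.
The invariant factors of A (the non-unit diagonal entries of the Smith normal form of xI - A over ℚ[x]) are x(x - 1)^2(x + 5), each dividing the next. The characteristic polynomial is their product, x(x - 1)^2(x + 5).

The rational canonical form is the block-diagonal matrix of companion matrices C(f_i):
R = [[0, 0, 0, 0], [1, 0, 0, -5], [0, 1, 0, 9], [0, 0, 1, -3]].

R = [[0, 0, 0, 0], [1, 0, 0, -5], [0, 1, 0, 9], [0, 0, 1, -3]]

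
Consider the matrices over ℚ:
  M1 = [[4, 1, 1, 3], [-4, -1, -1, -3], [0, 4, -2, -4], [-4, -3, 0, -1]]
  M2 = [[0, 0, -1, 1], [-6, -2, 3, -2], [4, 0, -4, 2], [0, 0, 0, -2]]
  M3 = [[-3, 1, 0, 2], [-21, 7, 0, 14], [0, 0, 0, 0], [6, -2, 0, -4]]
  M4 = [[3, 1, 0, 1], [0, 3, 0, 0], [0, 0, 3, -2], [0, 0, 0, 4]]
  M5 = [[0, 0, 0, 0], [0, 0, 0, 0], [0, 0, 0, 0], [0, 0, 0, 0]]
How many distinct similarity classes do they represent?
5 classes: {M1}, {M2}, {M3}, {M4}, {M5}

Characteristic polynomials: χ_{M1} = x^4, χ_{M2} = (x + 2)^4, χ_{M3} = x^4, χ_{M4} = (x - 4)(x - 3)^3, χ_{M5} = x^4.

{M1}: invariant factors x, x^3.

{M2}: invariant factors (x + 2)^2, (x + 2)^2.

{M3}: invariant factors x, x, x^2.

{M4}: invariant factors x - 3, (x - 4)(x - 3)^2.

{M5}: invariant factors x, x, x, x.

Matrices are similar if and only if their invariant-factor lists agree; the partition into similarity classes is {M1}, {M2}, {M3}, {M4}, {M5}.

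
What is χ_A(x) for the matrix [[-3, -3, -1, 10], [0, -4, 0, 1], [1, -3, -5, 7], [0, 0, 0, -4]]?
xI - A = [[x + 3, 3, 1, -10], [0, x + 4, 0, -1], [-1, 3, x + 5, -7], [0, 0, 0, x + 4]].

Expanding det(xI - A) along the first row:
det(xI - A) = + (x + 3)·det([[x + 4, 0, -1], [3, x + 5, -7], [0, 0, x + 4]]) - (3)·det([[0, 0, -1], [-1, x + 5, -7], [0, 0, x + 4]]) + (1)·det([[0, x + 4, -1], [-1, 3, -7], [0, 0, x + 4]]) - (-10)·det([[0, x + 4, 0], [-1, 3, x + 5], [0, 0, 0]]).

Evaluating gives χ_A(x) = x^4 + 16x^3 + 96x^2 + 256x + 256 = (x + 4)^4.

χ_A(x) = (x + 4)^4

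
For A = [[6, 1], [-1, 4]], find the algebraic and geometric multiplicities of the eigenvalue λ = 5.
The characteristic polynomial is (x - 5)^2, so the factor x - 5 appears with exponent 2: the algebraic multiplicity is 2.

rank(A - 5I) = 1, so the eigenspace has dimension 2 - 1 = 1: the geometric multiplicity is 1.

Since 1 < 2, A is not diagonalizable.

algebraic multiplicity 2, geometric multiplicity 1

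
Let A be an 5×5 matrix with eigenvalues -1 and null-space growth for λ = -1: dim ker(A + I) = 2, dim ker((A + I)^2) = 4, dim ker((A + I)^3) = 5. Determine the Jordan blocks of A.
Jordan blocks: (-1, 3), (-1, 2)

λ = -1: successive nullity increments [2, 2, 1] count blocks of size ≥ k; block sizes are [3, 2].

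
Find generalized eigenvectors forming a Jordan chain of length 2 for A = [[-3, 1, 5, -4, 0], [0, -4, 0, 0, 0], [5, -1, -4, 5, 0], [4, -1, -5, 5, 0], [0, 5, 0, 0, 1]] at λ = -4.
We seek v_1 ∈ ker((A + 4I)^2) \ ker(A + 4I), then set v_{i+1} = (A + 4I) v_i.

One such chain is v_1 = [[0, 1, 0, 0, -1]]^T, v_2 = [[1, 0, -1, -1, 0]]^T. Check: (A + 4I) v_2 = [[0, 0, 0, 0, 0]]^T = 0.

v_1 = [[0, 1, 0, 0, -1]]^T, v_2 = [[1, 0, -1, -1, 0]]^T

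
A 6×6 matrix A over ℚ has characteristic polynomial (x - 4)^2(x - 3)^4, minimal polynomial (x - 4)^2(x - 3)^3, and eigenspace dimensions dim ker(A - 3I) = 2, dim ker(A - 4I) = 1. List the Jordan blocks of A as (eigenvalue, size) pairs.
λ = 3: algebraic multiplicity 4 (exponent in χ_A), largest block size 3 (exponent in m_A), 2 blocks (geometric multiplicity). These force block sizes [3, 1].
λ = 4: algebraic multiplicity 2 (exponent in χ_A), largest block size 2 (exponent in m_A), 1 block (geometric multiplicity). This forces block sizes [2].

Jordan blocks: (3, 3), (3, 1), (4, 2)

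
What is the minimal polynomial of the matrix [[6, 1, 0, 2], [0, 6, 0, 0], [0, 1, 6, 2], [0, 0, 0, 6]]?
The characteristic polynomial factors as (x - 6)^4. The minimal polynomial is ∏(x - λ)^{k_λ} where k_λ is the size of the largest Jordan block at λ.

For λ = 6: rank(A - 6I) = 1, and the largest Jordan block has size 2 (the smallest k with rank((A - 6I)^k) = rank((A - 6I)^(k+1))).

So m_A(x) = (x - 6)^2.

m_A(x) = (x - 6)^2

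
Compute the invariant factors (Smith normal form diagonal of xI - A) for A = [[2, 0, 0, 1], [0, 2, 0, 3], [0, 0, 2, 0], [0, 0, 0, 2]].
x - 2, x - 2, (x - 2)^2

The Jordan structure of A has elementary divisors (x - 2)^2, (x - 2), (x - 2). Arranging the block sizes at each eigenvalue in decreasing order and taking row products gives the invariant factors.

Invariant factors (smallest first, each dividing the next): x - 2, x - 2, (x - 2)^2.

Check: the last factor (x - 2)^2 is the minimal polynomial, and the product (x - 2)^4 is the characteristic polynomial.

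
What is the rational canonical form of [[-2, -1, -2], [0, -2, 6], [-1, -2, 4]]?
R = [[0, 0, 2], [1, 0, 2], [0, 1, 0]]

The invariant factors of A (the non-unit diagonal entries of the Smith normal form of xI - A over ℚ[x]) are x^3 - 2x - 2, each dividing the next. The characteristic polynomial is their product, x^3 - 2x - 2.

The rational canonical form is the block-diagonal matrix of companion matrices C(f_i):
R = [[0, 0, 2], [1, 0, 2], [0, 1, 0]].

Note the characteristic polynomial does not split into linear factors over ℚ, so A has no Jordan form over ℚ; the rational canonical form exists over any field.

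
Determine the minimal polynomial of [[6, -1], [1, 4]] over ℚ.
The characteristic polynomial factors as (x - 5)^2. The minimal polynomial is ∏(x - λ)^{k_λ} where k_λ is the size of the largest Jordan block at λ.

For λ = 5: rank(A - 5I) = 1, and the largest Jordan block has size 2 (the smallest k with rank((A - 5I)^k) = rank((A - 5I)^(k+1))).

So m_A(x) = (x - 5)^2.

m_A(x) = (x - 5)^2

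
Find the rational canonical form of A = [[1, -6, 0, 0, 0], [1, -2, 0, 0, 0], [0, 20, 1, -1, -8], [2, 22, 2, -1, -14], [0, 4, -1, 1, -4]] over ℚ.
The invariant factors of A (the non-unit diagonal entries of the Smith normal form of xI - A over ℚ[x]) are x^2 + x + 4, (x + 3)(x^2 + x + 4), each dividing the next. The characteristic polynomial is their product, (x + 3)(x^2 + x + 4)^2.

The rational canonical form is the block-diagonal matrix of companion matrices C(f_i):
R = [[0, -4, 0, 0, 0], [1, -1, 0, 0, 0], [0, 0, 0, 0, -12], [0, 0, 1, 0, -7], [0, 0, 0, 1, -4]].

Note the characteristic polynomial does not split into linear factors over ℚ, so A has no Jordan form over ℚ; the rational canonical form exists over any field.

R = [[0, -4, 0, 0, 0], [1, -1, 0, 0, 0], [0, 0, 0, 0, -12], [0, 0, 1, 0, -7], [0, 0, 0, 1, -4]]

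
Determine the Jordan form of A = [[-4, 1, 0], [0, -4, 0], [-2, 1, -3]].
J = [[-4, 1, 0], [0, -4, 0], [0, 0, -3]]

The characteristic polynomial is det(xI - A) = (x + 3)(x + 4)^2, so the eigenvalues are -4 (algebraic multiplicity 2), -3 (algebraic multiplicity 1).

For λ = -4: rank(A + 4I) = 2, rank((A + 4I)^2) = 1. The eigenspace has dimension 3 - 2 = 1, so there is 1 Jordan block; the rank sequence gives block sizes [2].

For λ = -3: algebraic multiplicity 1 gives one 1×1 block.

Assembling the blocks gives the Jordan form J above.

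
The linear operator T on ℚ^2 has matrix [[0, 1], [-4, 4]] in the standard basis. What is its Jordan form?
The characteristic polynomial is det(xI - A) = (x - 2)^2, so the eigenvalues are 2 (algebraic multiplicity 2).

For λ = 2: rank(A - 2I) = 1, rank((A - 2I)^2) = 0. The eigenspace has dimension 2 - 1 = 1, so there is 1 Jordan block; the rank sequence gives block sizes [2].

Assembling the blocks gives the Jordan form J above.

J = [[2, 1], [0, 2]]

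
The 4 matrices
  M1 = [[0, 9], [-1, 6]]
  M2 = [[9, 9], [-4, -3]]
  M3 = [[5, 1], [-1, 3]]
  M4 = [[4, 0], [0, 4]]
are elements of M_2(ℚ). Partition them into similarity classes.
3 classes: {M1, M2}, {M3}, {M4}

Characteristic polynomials: χ_{M1} = (x - 3)^2, χ_{M2} = (x - 3)^2, χ_{M3} = (x - 4)^2, χ_{M4} = (x - 4)^2.

{M1, M2}: invariant factors (x - 3)^2.

{M3}: invariant factors (x - 4)^2.

{M4}: invariant factors x - 4, x - 4.

Matrices are similar if and only if their invariant-factor lists agree; the partition into similarity classes is {M1, M2}, {M3}, {M4}.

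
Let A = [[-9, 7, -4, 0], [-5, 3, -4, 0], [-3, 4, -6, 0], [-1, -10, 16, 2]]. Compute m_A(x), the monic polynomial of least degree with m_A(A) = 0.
m_A(x) = (x - 2)(x + 4)^3

The characteristic polynomial factors as (x - 2)(x + 4)^3. The minimal polynomial is ∏(x - λ)^{k_λ} where k_λ is the size of the largest Jordan block at λ.

For λ = -4: rank(A + 4I) = 3, and the largest Jordan block has size 3 (the smallest k with rank((A + 4I)^k) = rank((A + 4I)^(k+1))).
For λ = 2: rank(A - 2I) = 3, and the largest Jordan block has size 1 (the smallest k with rank((A - 2I)^k) = rank((A - 2I)^(k+1))).

So m_A(x) = (x - 2)(x + 4)^3.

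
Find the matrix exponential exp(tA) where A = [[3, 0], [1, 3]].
A has Jordan form J = [[3, 1], [0, 3]] with A = PJP^{-1}, so e^{tA} = P e^{tJ} P^{-1}.

For a Jordan block J_k(λ), e^{tJ_k(λ)} = e^{λt} · (I + tN + t^2 N^2/2! + ... + t^{k-1} N^{k-1}/(k-1)!) where N is the nilpotent superdiagonal part.

Assembling the blocks and conjugating back gives the entries of e^{tA} as shown above.

e^{tA} = [[e^{3*t}, 0], [t*e^{3*t}, e^{3*t}]]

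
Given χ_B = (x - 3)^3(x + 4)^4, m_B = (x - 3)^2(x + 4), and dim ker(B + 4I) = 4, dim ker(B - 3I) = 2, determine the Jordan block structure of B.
λ = -4: algebraic multiplicity 4 (exponent in χ_B), largest block size 1 (exponent in m_B), 4 blocks (geometric multiplicity). These force block sizes [1, 1, 1, 1].
λ = 3: algebraic multiplicity 3 (exponent in χ_B), largest block size 2 (exponent in m_B), 2 blocks (geometric multiplicity). These force block sizes [2, 1].

Jordan blocks: (-4, 1), (-4, 1), (-4, 1), (-4, 1), (3, 2), (3, 1)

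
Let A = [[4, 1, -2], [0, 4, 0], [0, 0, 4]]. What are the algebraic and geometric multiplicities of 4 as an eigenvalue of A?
The characteristic polynomial is (x - 4)^3, so the factor x - 4 appears with exponent 3: the algebraic multiplicity is 3.

rank(A - 4I) = 1, so the eigenspace has dimension 3 - 1 = 2: the geometric multiplicity is 2.

Since 2 < 3, A is not diagonalizable.

algebraic multiplicity 3, geometric multiplicity 2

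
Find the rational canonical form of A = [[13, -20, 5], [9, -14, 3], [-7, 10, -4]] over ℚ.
The invariant factors of A (the non-unit diagonal entries of the Smith normal form of xI - A over ℚ[x]) are (x + 2)(x^2 + 3x + 1), each dividing the next. The characteristic polynomial is their product, (x + 2)(x^2 + 3x + 1).

The rational canonical form is the block-diagonal matrix of companion matrices C(f_i):
R = [[0, 0, -2], [1, 0, -7], [0, 1, -5]].

Note the characteristic polynomial does not split into linear factors over ℚ, so A has no Jordan form over ℚ; the rational canonical form exists over any field.

R = [[0, 0, -2], [1, 0, -7], [0, 1, -5]]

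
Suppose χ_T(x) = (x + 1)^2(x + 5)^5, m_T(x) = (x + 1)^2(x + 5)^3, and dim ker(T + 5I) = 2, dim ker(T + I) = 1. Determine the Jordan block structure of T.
λ = -5: algebraic multiplicity 5 (exponent in χ_T), largest block size 3 (exponent in m_T), 2 blocks (geometric multiplicity). These force block sizes [3, 2].
λ = -1: algebraic multiplicity 2 (exponent in χ_T), largest block size 2 (exponent in m_T), 1 block (geometric multiplicity). This forces block sizes [2].

Jordan blocks: (-5, 3), (-5, 2), (-1, 2)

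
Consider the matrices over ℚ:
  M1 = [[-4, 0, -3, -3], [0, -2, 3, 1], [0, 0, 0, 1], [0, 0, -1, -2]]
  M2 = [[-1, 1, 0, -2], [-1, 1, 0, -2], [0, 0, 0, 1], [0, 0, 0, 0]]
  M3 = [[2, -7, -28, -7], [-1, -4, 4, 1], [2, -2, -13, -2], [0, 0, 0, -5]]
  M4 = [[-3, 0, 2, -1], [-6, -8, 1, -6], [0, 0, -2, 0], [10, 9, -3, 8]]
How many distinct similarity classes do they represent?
Characteristic polynomials: χ_{M1} = (x + 1)^2(x + 2)(x + 4), χ_{M2} = x^4, χ_{M3} = (x + 5)^4, χ_{M4} = (x - 1)(x + 2)^3.

{M1}: invariant factors (x + 1)^2(x + 2)(x + 4).

{M2}: invariant factors x^2, x^2.

{M3}: invariant factors x + 5, x + 5, (x + 5)^2.

{M4}: invariant factors (x - 1)(x + 2)^3.

Matrices are similar if and only if their invariant-factor lists agree; the partition into similarity classes is {M1}, {M2}, {M3}, {M4}.

4 classes: {M1}, {M2}, {M3}, {M4}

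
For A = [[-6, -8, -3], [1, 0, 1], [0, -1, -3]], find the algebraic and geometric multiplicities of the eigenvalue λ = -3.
algebraic multiplicity 3, geometric multiplicity 1

The characteristic polynomial is (x + 3)^3, so the factor x + 3 appears with exponent 3: the algebraic multiplicity is 3.

rank(A + 3I) = 2, so the eigenspace has dimension 3 - 2 = 1: the geometric multiplicity is 1.

Since 1 < 3, A is not diagonalizable.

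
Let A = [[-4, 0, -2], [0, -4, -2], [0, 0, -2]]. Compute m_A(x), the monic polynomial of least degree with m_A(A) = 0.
The characteristic polynomial factors as (x + 2)(x + 4)^2. The minimal polynomial is ∏(x - λ)^{k_λ} where k_λ is the size of the largest Jordan block at λ.

For λ = -4: rank(A + 4I) = 1, and the largest Jordan block has size 1 (the smallest k with rank((A + 4I)^k) = rank((A + 4I)^(k+1))).
For λ = -2: rank(A + 2I) = 2, and the largest Jordan block has size 1 (the smallest k with rank((A + 2I)^k) = rank((A + 2I)^(k+1))).

So m_A(x) = (x + 2)(x + 4).

m_A(x) = (x + 2)(x + 4)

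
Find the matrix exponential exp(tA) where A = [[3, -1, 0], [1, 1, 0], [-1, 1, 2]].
e^{tA} = [[(t + 1)*e^{2*t}, -t*e^{2*t}, 0], [t*e^{2*t}, (1 - t)*e^{2*t}, 0], [-t*e^{2*t}, t*e^{2*t}, e^{2*t}]]

A has Jordan form J = [[2, 1, 0], [0, 2, 0], [0, 0, 2]] with A = PJP^{-1}, so e^{tA} = P e^{tJ} P^{-1}.

For a Jordan block J_k(λ), e^{tJ_k(λ)} = e^{λt} · (I + tN + t^2 N^2/2! + ... + t^{k-1} N^{k-1}/(k-1)!) where N is the nilpotent superdiagonal part.

Assembling the blocks and conjugating back gives the entries of e^{tA} as shown above.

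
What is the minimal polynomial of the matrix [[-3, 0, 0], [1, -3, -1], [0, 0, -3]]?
m_A(x) = (x + 3)^2

The characteristic polynomial factors as (x + 3)^3. The minimal polynomial is ∏(x - λ)^{k_λ} where k_λ is the size of the largest Jordan block at λ.

For λ = -3: rank(A + 3I) = 1, and the largest Jordan block has size 2 (the smallest k with rank((A + 3I)^k) = rank((A + 3I)^(k+1))).

So m_A(x) = (x + 3)^2.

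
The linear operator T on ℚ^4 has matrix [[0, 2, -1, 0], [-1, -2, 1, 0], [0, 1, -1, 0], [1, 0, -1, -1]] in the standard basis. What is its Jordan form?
J = [[-1, 1, 0, 0], [0, -1, 1, 0], [0, 0, -1, 0], [0, 0, 0, -1]]

The characteristic polynomial is det(xI - A) = (x + 1)^4, so the eigenvalues are -1 (algebraic multiplicity 4).

For λ = -1: rank(A + I) = 2, rank((A + I)^2) = 1, rank((A + I)^3) = 0. The eigenspace has dimension 4 - 2 = 2, so there are 2 Jordan blocks; the rank sequence gives block sizes [3, 1].

Assembling the blocks gives the Jordan form J above.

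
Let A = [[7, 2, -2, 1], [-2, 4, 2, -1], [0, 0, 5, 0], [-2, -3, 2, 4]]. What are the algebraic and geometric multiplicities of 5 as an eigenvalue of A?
The characteristic polynomial is (x - 5)^4, so the factor x - 5 appears with exponent 4: the algebraic multiplicity is 4.

rank(A - 5I) = 2, so the eigenspace has dimension 4 - 2 = 2: the geometric multiplicity is 2.

Since 2 < 4, A is not diagonalizable.

algebraic multiplicity 4, geometric multiplicity 2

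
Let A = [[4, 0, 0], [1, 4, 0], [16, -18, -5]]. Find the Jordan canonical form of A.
J = [[-5, 0, 0], [0, 4, 1], [0, 0, 4]]

The characteristic polynomial is det(xI - A) = (x - 4)^2(x + 5), so the eigenvalues are -5 (algebraic multiplicity 1), 4 (algebraic multiplicity 2).

For λ = -5: algebraic multiplicity 1 gives one 1×1 block.

For λ = 4: rank(A - 4I) = 2, rank((A - 4I)^2) = 1. The eigenspace has dimension 3 - 2 = 1, so there is 1 Jordan block; the rank sequence gives block sizes [2].

Assembling the blocks gives the Jordan form J above.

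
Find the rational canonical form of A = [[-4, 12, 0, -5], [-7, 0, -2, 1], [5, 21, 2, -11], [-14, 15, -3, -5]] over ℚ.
The invariant factors of A (the non-unit diagonal entries of the Smith normal form of xI - A over ℚ[x]) are (x + 1)(x + 3)(x^2 + 3x - 5), each dividing the next. The characteristic polynomial is their product, (x + 1)(x + 3)(x^2 + 3x - 5).

The rational canonical form is the block-diagonal matrix of companion matrices C(f_i):
R = [[0, 0, 0, 15], [1, 0, 0, 11], [0, 1, 0, -10], [0, 0, 1, -7]].

Note the characteristic polynomial does not split into linear factors over ℚ, so A has no Jordan form over ℚ; the rational canonical form exists over any field.

R = [[0, 0, 0, 15], [1, 0, 0, 11], [0, 1, 0, -10], [0, 0, 1, -7]]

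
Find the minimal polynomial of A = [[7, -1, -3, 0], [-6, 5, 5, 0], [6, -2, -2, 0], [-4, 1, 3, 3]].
The characteristic polynomial factors as (x - 4)(x - 3)^3. The minimal polynomial is ∏(x - λ)^{k_λ} where k_λ is the size of the largest Jordan block at λ.

For λ = 3: rank(A - 3I) = 2, and the largest Jordan block has size 2 (the smallest k with rank((A - 3I)^k) = rank((A - 3I)^(k+1))).
For λ = 4: rank(A - 4I) = 3, and the largest Jordan block has size 1 (the smallest k with rank((A - 4I)^k) = rank((A - 4I)^(k+1))).

So m_A(x) = (x - 4)(x - 3)^2.

m_A(x) = (x - 4)(x - 3)^2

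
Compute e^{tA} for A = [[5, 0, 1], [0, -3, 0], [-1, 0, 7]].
A has Jordan form J = [[-3, 0, 0], [0, 6, 1], [0, 0, 6]] with A = PJP^{-1}, so e^{tA} = P e^{tJ} P^{-1}.

For a Jordan block J_k(λ), e^{tJ_k(λ)} = e^{λt} · (I + tN + t^2 N^2/2! + ... + t^{k-1} N^{k-1}/(k-1)!) where N is the nilpotent superdiagonal part.

Assembling the blocks and conjugating back gives the entries of e^{tA} as shown above.

e^{tA} = [[(1 - t)*e^{6*t}, 0, t*e^{6*t}], [0, e^{-3*t}, 0], [-t*e^{6*t}, 0, (t + 1)*e^{6*t}]]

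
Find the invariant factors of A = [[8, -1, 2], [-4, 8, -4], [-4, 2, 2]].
The Jordan structure of A has elementary divisors (x - 6)^2, (x - 6). Arranging the block sizes at each eigenvalue in decreasing order and taking row products gives the invariant factors.

Invariant factors (smallest first, each dividing the next): x - 6, (x - 6)^2.

Check: the last factor (x - 6)^2 is the minimal polynomial, and the product (x - 6)^3 is the characteristic polynomial.

x - 6, (x - 6)^2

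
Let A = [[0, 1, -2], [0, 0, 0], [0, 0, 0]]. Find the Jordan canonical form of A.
J = [[0, 1, 0], [0, 0, 0], [0, 0, 0]]

The characteristic polynomial is det(xI - A) = x^3, so the eigenvalues are 0 (algebraic multiplicity 3).

For λ = 0: rank(A) = 1, rank(A^2) = 0. The eigenspace has dimension 3 - 1 = 2, so there are 2 Jordan blocks; the rank sequence gives block sizes [2, 1].

Assembling the blocks gives the Jordan form J above.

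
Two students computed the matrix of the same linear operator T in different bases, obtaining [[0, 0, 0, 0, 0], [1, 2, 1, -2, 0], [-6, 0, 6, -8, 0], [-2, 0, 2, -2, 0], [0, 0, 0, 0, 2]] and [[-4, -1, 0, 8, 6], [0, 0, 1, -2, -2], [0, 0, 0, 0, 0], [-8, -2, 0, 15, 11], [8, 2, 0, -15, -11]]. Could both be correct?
No.

trace(A) = 8 but trace(B) = 0. The trace is a similarity invariant, so A and B are not similar.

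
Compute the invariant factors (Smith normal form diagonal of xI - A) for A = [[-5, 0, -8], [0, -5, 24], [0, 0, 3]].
x + 5, (x - 3)(x + 5)

The Jordan structure of A has elementary divisors (x + 5), (x + 5), (x - 3). Arranging the block sizes at each eigenvalue in decreasing order and taking row products gives the invariant factors.

Invariant factors (smallest first, each dividing the next): x + 5, (x - 3)(x + 5).

Check: the last factor (x - 3)(x + 5) is the minimal polynomial, and the product (x - 3)(x + 5)^2 is the characteristic polynomial.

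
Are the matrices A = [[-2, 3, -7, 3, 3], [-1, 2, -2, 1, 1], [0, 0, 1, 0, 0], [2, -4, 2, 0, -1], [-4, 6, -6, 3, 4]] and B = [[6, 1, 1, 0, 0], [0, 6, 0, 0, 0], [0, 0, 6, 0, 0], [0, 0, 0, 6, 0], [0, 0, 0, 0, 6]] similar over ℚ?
trace(A) = 5 but trace(B) = 30. The trace is a similarity invariant, so A and B are not similar.

No.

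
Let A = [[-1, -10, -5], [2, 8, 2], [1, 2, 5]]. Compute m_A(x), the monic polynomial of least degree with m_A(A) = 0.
The characteristic polynomial factors as (x - 4)^3. The minimal polynomial is ∏(x - λ)^{k_λ} where k_λ is the size of the largest Jordan block at λ.

For λ = 4: rank(A - 4I) = 1, and the largest Jordan block has size 2 (the smallest k with rank((A - 4I)^k) = rank((A - 4I)^(k+1))).

So m_A(x) = (x - 4)^2.

m_A(x) = (x - 4)^2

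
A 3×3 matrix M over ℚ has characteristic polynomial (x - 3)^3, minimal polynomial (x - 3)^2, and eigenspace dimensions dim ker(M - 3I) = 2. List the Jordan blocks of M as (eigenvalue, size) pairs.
λ = 3: algebraic multiplicity 3 (exponent in χ_M), largest block size 2 (exponent in m_M), 2 blocks (geometric multiplicity). These force block sizes [2, 1].

Jordan blocks: (3, 2), (3, 1)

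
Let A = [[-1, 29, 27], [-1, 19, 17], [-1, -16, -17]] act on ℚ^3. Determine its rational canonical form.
The invariant factors of A (the non-unit diagonal entries of the Smith normal form of xI - A over ℚ[x]) are (x - 2)(x^2 + x + 5), each dividing the next. The characteristic polynomial is their product, (x - 2)(x^2 + x + 5).

The rational canonical form is the block-diagonal matrix of companion matrices C(f_i):
R = [[0, 0, 10], [1, 0, -3], [0, 1, 1]].

Note the characteristic polynomial does not split into linear factors over ℚ, so A has no Jordan form over ℚ; the rational canonical form exists over any field.

R = [[0, 0, 10], [1, 0, -3], [0, 1, 1]]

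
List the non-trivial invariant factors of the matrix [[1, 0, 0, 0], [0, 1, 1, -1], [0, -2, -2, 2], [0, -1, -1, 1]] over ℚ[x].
x, x^2(x - 1)

The Jordan structure of A has elementary divisors x^2, x, (x - 1). Arranging the block sizes at each eigenvalue in decreasing order and taking row products gives the invariant factors.

Invariant factors (smallest first, each dividing the next): x, x^2(x - 1).

Check: the last factor x^2(x - 1) is the minimal polynomial, and the product x^3(x - 1) is the characteristic polynomial.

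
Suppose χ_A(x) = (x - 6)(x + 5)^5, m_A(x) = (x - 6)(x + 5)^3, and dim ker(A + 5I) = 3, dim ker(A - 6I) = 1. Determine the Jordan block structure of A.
λ = -5: algebraic multiplicity 5 (exponent in χ_A), largest block size 3 (exponent in m_A), 3 blocks (geometric multiplicity). These force block sizes [3, 1, 1].
λ = 6: algebraic multiplicity 1 (exponent in χ_A), largest block size 1 (exponent in m_A), 1 block (geometric multiplicity). This forces block sizes [1].

Jordan blocks: (-5, 3), (-5, 1), (-5, 1), (6, 1)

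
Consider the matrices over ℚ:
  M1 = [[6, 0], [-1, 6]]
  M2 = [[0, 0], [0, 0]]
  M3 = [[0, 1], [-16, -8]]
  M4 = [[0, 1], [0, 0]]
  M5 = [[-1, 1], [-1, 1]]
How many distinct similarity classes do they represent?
Characteristic polynomials: χ_{M1} = (x - 6)^2, χ_{M2} = x^2, χ_{M3} = (x + 4)^2, χ_{M4} = x^2, χ_{M5} = x^2.

{M1}: invariant factors (x - 6)^2.

{M2}: invariant factors x, x.

{M3}: invariant factors (x + 4)^2.

{M4, M5}: invariant factors x^2.

Matrices are similar if and only if their invariant-factor lists agree; the partition into similarity classes is {M1}, {M2}, {M3}, {M4, M5}.

4 classes: {M1}, {M2}, {M3}, {M4, M5}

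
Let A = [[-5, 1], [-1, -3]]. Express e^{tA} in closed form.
A has Jordan form J = [[-4, 1], [0, -4]] with A = PJP^{-1}, so e^{tA} = P e^{tJ} P^{-1}.

For a Jordan block J_k(λ), e^{tJ_k(λ)} = e^{λt} · (I + tN + t^2 N^2/2! + ... + t^{k-1} N^{k-1}/(k-1)!) where N is the nilpotent superdiagonal part.

Assembling the blocks and conjugating back gives the entries of e^{tA} as shown above.

e^{tA} = [[(1 - t)*e^{-4*t}, t*e^{-4*t}], [-t*e^{-4*t}, (t + 1)*e^{-4*t}]]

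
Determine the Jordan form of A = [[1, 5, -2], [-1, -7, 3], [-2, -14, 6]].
J = [[0, 1, 0], [0, 0, 1], [0, 0, 0]]

The characteristic polynomial is det(xI - A) = x^3, so the eigenvalues are 0 (algebraic multiplicity 3).

For λ = 0: rank(A) = 2, rank(A^2) = 1, rank(A^3) = 0. The eigenspace has dimension 3 - 2 = 1, so there is 1 Jordan block; the rank sequence gives block sizes [3].

Assembling the blocks gives the Jordan form J above.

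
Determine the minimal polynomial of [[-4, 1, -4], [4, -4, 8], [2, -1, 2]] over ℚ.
The characteristic polynomial factors as (x + 2)^3. The minimal polynomial is ∏(x - λ)^{k_λ} where k_λ is the size of the largest Jordan block at λ.

For λ = -2: rank(A + 2I) = 1, and the largest Jordan block has size 2 (the smallest k with rank((A + 2I)^k) = rank((A + 2I)^(k+1))).

So m_A(x) = (x + 2)^2.

m_A(x) = (x + 2)^2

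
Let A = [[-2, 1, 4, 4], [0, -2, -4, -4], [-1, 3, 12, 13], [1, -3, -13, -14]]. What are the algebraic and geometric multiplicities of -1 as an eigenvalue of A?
The characteristic polynomial is (x + 1)^2(x + 2)^2, so the factor x + 1 appears with exponent 2: the algebraic multiplicity is 2.

rank(A + I) = 3, so the eigenspace has dimension 4 - 3 = 1: the geometric multiplicity is 1.

Since 1 < 2, A is not diagonalizable.

algebraic multiplicity 2, geometric multiplicity 1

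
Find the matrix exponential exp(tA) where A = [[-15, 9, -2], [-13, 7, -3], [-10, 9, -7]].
e^{tA} = [[(3*t^2 - 20*t + 2)*e^{-5*t}/2, 9*t*e^{-5*t}, t*(-3*t - 4)*e^{-5*t}/2], [t*(2*t - 13)*e^{-5*t}, (12*t + 1)*e^{-5*t}, t*(-2*t - 3)*e^{-5*t}], [t*(3*t - 20)*e^{-5*t}/2, 9*t*e^{-5*t}, (-3*t^2 - 4*t + 2)*e^{-5*t}/2]]

A has Jordan form J = [[-5, 1, 0], [0, -5, 1], [0, 0, -5]] with A = PJP^{-1}, so e^{tA} = P e^{tJ} P^{-1}.

For a Jordan block J_k(λ), e^{tJ_k(λ)} = e^{λt} · (I + tN + t^2 N^2/2! + ... + t^{k-1} N^{k-1}/(k-1)!) where N is the nilpotent superdiagonal part.

Assembling the blocks and conjugating back gives the entries of e^{tA} as shown above.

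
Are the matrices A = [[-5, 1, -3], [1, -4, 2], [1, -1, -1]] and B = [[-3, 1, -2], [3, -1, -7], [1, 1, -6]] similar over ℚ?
Two matrices over a field are similar if and only if they have the same invariant factors.

Both A and B have characteristic polynomial (x + 3)^2(x + 4) and minimal polynomial (x + 3)^2(x + 4). Computing further, both have invariant factors (x + 3)^2(x + 4). Hence A and B are similar.

Yes.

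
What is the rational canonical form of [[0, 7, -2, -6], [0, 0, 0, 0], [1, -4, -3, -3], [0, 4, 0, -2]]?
The invariant factors of A (the non-unit diagonal entries of the Smith normal form of xI - A over ℚ[x]) are x + 2, x(x + 1)(x + 2), each dividing the next. The characteristic polynomial is their product, x(x + 1)(x + 2)^2.

The rational canonical form is the block-diagonal matrix of companion matrices C(f_i):
R = [[-2, 0, 0, 0], [0, 0, 0, 0], [0, 1, 0, -2], [0, 0, 1, -3]].

R = [[-2, 0, 0, 0], [0, 0, 0, 0], [0, 1, 0, -2], [0, 0, 1, -3]]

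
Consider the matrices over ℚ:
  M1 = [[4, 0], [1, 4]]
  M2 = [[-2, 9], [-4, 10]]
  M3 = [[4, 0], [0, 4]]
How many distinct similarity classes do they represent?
2 classes: {M1, M2}, {M3}

Characteristic polynomials: χ_{M1} = (x - 4)^2, χ_{M2} = (x - 4)^2, χ_{M3} = (x - 4)^2.

{M1, M2}: invariant factors (x - 4)^2.

{M3}: invariant factors x - 4, x - 4.

Matrices are similar if and only if their invariant-factor lists agree; the partition into similarity classes is {M1, M2}, {M3}.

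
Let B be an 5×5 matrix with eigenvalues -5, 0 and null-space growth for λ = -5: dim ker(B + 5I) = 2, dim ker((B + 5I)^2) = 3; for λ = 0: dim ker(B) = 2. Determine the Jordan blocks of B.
Jordan blocks: (-5, 2), (-5, 1), (0, 1), (0, 1)

λ = -5: successive nullity increments [2, 1] count blocks of size ≥ k; block sizes are [2, 1].
λ = 0: successive nullity increments [2] count blocks of size ≥ k; block sizes are [1, 1].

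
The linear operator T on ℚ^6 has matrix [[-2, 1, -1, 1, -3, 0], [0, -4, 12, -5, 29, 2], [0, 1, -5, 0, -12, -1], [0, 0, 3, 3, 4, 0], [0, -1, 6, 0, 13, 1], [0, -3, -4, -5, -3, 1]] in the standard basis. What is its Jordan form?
J = [[-2, 1, 0, 0, 0, 0], [0, -2, 0, 0, 0, 0], [0, 0, 1, 0, 0, 0], [0, 0, 0, 3, 1, 0], [0, 0, 0, 0, 3, 1], [0, 0, 0, 0, 0, 3]]

The characteristic polynomial is det(xI - A) = (x - 3)^3(x - 1)(x + 2)^2, so the eigenvalues are -2 (algebraic multiplicity 2), 1 (algebraic multiplicity 1), 3 (algebraic multiplicity 3).

For λ = -2: rank(A + 2I) = 5, rank((A + 2I)^2) = 4. The eigenspace has dimension 6 - 5 = 1, so there is 1 Jordan block; the rank sequence gives block sizes [2].

For λ = 1: algebraic multiplicity 1 gives one 1×1 block.

For λ = 3: rank(A - 3I) = 5, rank((A - 3I)^2) = 4, rank((A - 3I)^3) = 3. The eigenspace has dimension 6 - 5 = 1, so there is 1 Jordan block; the rank sequence gives block sizes [3].

Assembling the blocks gives the Jordan form J above.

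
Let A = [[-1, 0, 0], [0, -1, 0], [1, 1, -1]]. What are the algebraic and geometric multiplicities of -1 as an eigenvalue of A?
algebraic multiplicity 3, geometric multiplicity 2

The characteristic polynomial is (x + 1)^3, so the factor x + 1 appears with exponent 3: the algebraic multiplicity is 3.

rank(A + I) = 1, so the eigenspace has dimension 3 - 1 = 2: the geometric multiplicity is 2.

Since 2 < 3, A is not diagonalizable.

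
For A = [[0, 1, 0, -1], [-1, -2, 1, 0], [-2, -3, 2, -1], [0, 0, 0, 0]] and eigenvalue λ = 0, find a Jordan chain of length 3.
v_1 = [[2, -1, 1, -1]]^T, v_2 = [[0, 1, 2, 0]]^T, v_3 = [[1, 0, 1, 0]]^T

We seek v_1 ∈ ker(A^3) \ ker(A^2), then set v_{i+1} = A v_i.

One such chain is v_1 = [[2, -1, 1, -1]]^T, v_2 = [[0, 1, 2, 0]]^T, v_3 = [[1, 0, 1, 0]]^T. Check: A v_3 = [[0, 0, 0, 0]]^T = 0.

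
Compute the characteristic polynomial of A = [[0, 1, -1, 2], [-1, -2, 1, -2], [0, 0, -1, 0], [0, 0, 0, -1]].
χ_A(x) = (x + 1)^4

xI - A = [[x, -1, 1, -2], [1, x + 2, -1, 2], [0, 0, x + 1, 0], [0, 0, 0, x + 1]].

Expanding det(xI - A) along the first row:
det(xI - A) = + (x)·det([[x + 2, -1, 2], [0, x + 1, 0], [0, 0, x + 1]]) - (-1)·det([[1, -1, 2], [0, x + 1, 0], [0, 0, x + 1]]) + (1)·det([[1, x + 2, 2], [0, 0, 0], [0, 0, x + 1]]) - (-2)·det([[1, x + 2, -1], [0, 0, x + 1], [0, 0, 0]]).

Evaluating gives χ_A(x) = x^4 + 4x^3 + 6x^2 + 4x + 1 = (x + 1)^4.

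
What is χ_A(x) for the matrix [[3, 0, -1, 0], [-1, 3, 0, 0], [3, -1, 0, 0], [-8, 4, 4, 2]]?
xI - A = [[x - 3, 0, 1, 0], [1, x - 3, 0, 0], [-3, 1, x, 0], [8, -4, -4, x - 2]].

Expanding det(xI - A) along the first row:
det(xI - A) = + (x - 3)·det([[x - 3, 0, 0], [1, x, 0], [-4, -4, x - 2]]) - (0)·det([[1, 0, 0], [-3, x, 0], [8, -4, x - 2]]) + (1)·det([[1, x - 3, 0], [-3, 1, 0], [8, -4, x - 2]]) - (0)·det([[1, x - 3, 0], [-3, 1, x], [8, -4, -4]]).

Evaluating gives χ_A(x) = x^4 - 8x^3 + 24x^2 - 32x + 16 = (x - 2)^4.

χ_A(x) = (x - 2)^4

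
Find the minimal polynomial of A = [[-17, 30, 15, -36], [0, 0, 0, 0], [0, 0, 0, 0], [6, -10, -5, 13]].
m_A(x) = x(x - 1)(x + 5)

The characteristic polynomial factors as x^2(x - 1)(x + 5). The minimal polynomial is ∏(x - λ)^{k_λ} where k_λ is the size of the largest Jordan block at λ.

For λ = -5: rank(A + 5I) = 3, and the largest Jordan block has size 1 (the smallest k with rank((A + 5I)^k) = rank((A + 5I)^(k+1))).
For λ = 0: rank(A) = 2, and the largest Jordan block has size 1 (the smallest k with rank(A^k) = rank(A^(k+1))).
For λ = 1: rank(A - I) = 3, and the largest Jordan block has size 1 (the smallest k with rank((A - I)^k) = rank((A - I)^(k+1))).

So m_A(x) = x(x - 1)(x + 5).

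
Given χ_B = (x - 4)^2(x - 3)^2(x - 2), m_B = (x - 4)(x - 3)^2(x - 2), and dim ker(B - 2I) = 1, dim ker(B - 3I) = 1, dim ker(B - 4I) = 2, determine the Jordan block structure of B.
Jordan blocks: (2, 1), (3, 2), (4, 1), (4, 1)

λ = 2: algebraic multiplicity 1 (exponent in χ_B), largest block size 1 (exponent in m_B), 1 block (geometric multiplicity). This forces block sizes [1].
λ = 3: algebraic multiplicity 2 (exponent in χ_B), largest block size 2 (exponent in m_B), 1 block (geometric multiplicity). This forces block sizes [2].
λ = 4: algebraic multiplicity 2 (exponent in χ_B), largest block size 1 (exponent in m_B), 2 blocks (geometric multiplicity). These force block sizes [1, 1].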